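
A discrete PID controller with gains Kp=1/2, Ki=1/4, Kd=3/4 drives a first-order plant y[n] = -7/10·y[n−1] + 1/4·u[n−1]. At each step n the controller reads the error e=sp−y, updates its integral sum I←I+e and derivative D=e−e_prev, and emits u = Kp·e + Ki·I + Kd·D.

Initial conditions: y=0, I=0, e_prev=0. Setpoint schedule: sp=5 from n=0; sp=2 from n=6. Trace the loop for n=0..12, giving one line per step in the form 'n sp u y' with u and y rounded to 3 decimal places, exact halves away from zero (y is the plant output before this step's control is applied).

0 5 7.500 0.000
1 5 2.188 1.875
2 5 8.336 -0.766
3 5 2.719 2.620
4 5 11.514 -1.154
5 5 2.961 3.687
6 2 10.710 -1.840
7 2 1.066 3.966
8 2 14.642 -2.510
9 2 -0.977 5.417
10 2 18.294 -4.036
11 2 -4.440 7.399
12 2 23.319 -6.289

(exact arithmetic carried between steps; '≈' marks a value shown rounded to 6 d.p. or computed from one; I and e_prev carry over from the previous line; the table rounds u and y to 3 d.p., halves away from zero)
n=0: y=0, sp=5, e=sp−y=5; I=5, D=e−e_prev=5; u=1/2·5+1/4·5+3/4·5=7.5; next y=-7/10·0+1/4·7.5=1.875
n=1: y=1.875, sp=5, e=sp−y=3.125; I=8.125, D=e−e_prev=-1.875; u=1/2·3.125+1/4·8.125+3/4·(-1.875)=2.1875; next y=-7/10·1.875+1/4·2.1875=-0.765625
n=2: y=-0.765625, sp=5, e=sp−y=5.765625; I=13.890625, D=e−e_prev=2.640625; u=1/2·5.765625+1/4·13.890625+3/4·2.640625≈8.335938; next y=-7/10·(-0.765625)+1/4·8.335938≈2.619922
n=3: y≈2.619922, sp=5, e=sp−y≈2.380078; I≈16.270703, D=e−e_prev≈-3.385547; u=1/2·2.380078+1/4·16.270703+3/4·(-3.385547)≈2.718555; next y=-7/10·2.619922+1/4·2.718555≈-1.154307
n=4: y≈-1.154307, sp=5, e=sp−y≈6.154307; I≈22.425010, D=e−e_prev≈3.774229; u=1/2·6.154307+1/4·22.425010+3/4·3.774229≈11.514077; next y=-7/10·(-1.154307)+1/4·11.514077≈3.686534
n=5: y≈3.686534, sp=5, e=sp−y≈1.313466; I≈23.738476, D=e−e_prev≈-4.840841; u=1/2·1.313466+1/4·23.738476+3/4·(-4.840841)≈2.960722; next y=-7/10·3.686534+1/4·2.960722≈-1.840393
n=6: y≈-1.840393, sp=2, e=sp−y≈3.840393; I≈27.578869, D=e−e_prev≈2.526927; u=1/2·3.840393+1/4·27.578869+3/4·2.526927≈10.710109; next y=-7/10·(-1.840393)+1/4·10.710109≈3.965803
n=7: y≈3.965803, sp=2, e=sp−y≈-1.965803; I≈25.613066, D=e−e_prev≈-5.806196; u=1/2·(-1.965803)+1/4·25.613066+3/4·(-5.806196)≈1.065718; next y=-7/10·3.965803+1/4·1.065718≈-2.509632
n=8: y≈-2.509632, sp=2, e=sp−y≈4.509632; I≈30.122699, D=e−e_prev≈6.475435; u=1/2·4.509632+1/4·30.122699+3/4·6.475435≈14.642067; next y=-7/10·(-2.509632)+1/4·14.642067≈5.417259
n=9: y≈5.417259, sp=2, e=sp−y≈-3.417259; I≈26.705439, D=e−e_prev≈-7.926892; u=1/2·(-3.417259)+1/4·26.705439+3/4·(-7.926892)≈-0.977439; next y=-7/10·5.417259+1/4·(-0.977439)≈-4.036441
n=10: y≈-4.036441, sp=2, e=sp−y≈6.036441; I≈32.741881, D=e−e_prev≈9.453701; u=1/2·6.036441+1/4·32.741881+3/4·9.453701≈18.293966; next y=-7/10·(-4.036441)+1/4·18.293966≈7.399001
n=11: y≈7.399001, sp=2, e=sp−y≈-5.399001; I≈27.342880, D=e−e_prev≈-11.435442; u=1/2·(-5.399001)+1/4·27.342880+3/4·(-11.435442)≈-4.440362; next y=-7/10·7.399001+1/4·(-4.440362)≈-6.289391
n=12: y≈-6.289391, sp=2, e=sp−y≈8.289391; I≈35.632271, D=e−e_prev≈13.688391; u=1/2·8.289391+1/4·35.632271+3/4·13.688391≈23.319057; next y=-7/10·(-6.289391)+1/4·23.319057≈10.232338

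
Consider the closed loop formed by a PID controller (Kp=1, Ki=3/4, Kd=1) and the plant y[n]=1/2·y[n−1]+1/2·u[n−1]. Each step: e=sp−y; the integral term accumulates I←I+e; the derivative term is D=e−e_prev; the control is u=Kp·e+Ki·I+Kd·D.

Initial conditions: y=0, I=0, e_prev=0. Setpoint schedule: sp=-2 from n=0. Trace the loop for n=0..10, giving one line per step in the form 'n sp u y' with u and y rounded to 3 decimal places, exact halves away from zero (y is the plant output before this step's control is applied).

(exact arithmetic carried between steps; '≈' marks a value shown rounded to 6 d.p. or computed from one; I and e_prev carry over from the previous line; the table rounds u and y to 3 d.p., halves away from zero)
n=0: y=0, sp=-2, e=sp−y=-2; I=-2, D=e−e_prev=-2; u=1·(-2)+3/4·(-2)+1·(-2)=-5.5; next y=1/2·0+1/2·(-5.5)=-2.75
n=1: y=-2.75, sp=-2, e=sp−y=0.75; I=-1.25, D=e−e_prev=2.75; u=1·0.75+3/4·(-1.25)+1·2.75=2.5625; next y=1/2·(-2.75)+1/2·2.5625=-0.09375
n=2: y=-0.09375, sp=-2, e=sp−y=-1.90625; I=-3.15625, D=e−e_prev=-2.65625; u=1·(-1.90625)+3/4·(-3.15625)+1·(-2.65625)≈-6.929688; next y=1/2·(-0.09375)+1/2·(-6.929688)≈-3.511719
n=3: y≈-3.511719, sp=-2, e=sp−y≈1.511719; I≈-1.644531, D=e−e_prev≈3.417969; u=1·1.511719+3/4·(-1.644531)+1·3.417969≈3.696289; next y=1/2·(-3.511719)+1/2·3.696289≈0.092285
n=4: y≈0.092285, sp=-2, e=sp−y≈-2.092285; I≈-3.736816, D=e−e_prev≈-3.604004; u=1·(-2.092285)+3/4·(-3.736816)+1·(-3.604004)≈-8.498901; next y=1/2·0.092285+1/2·(-8.498901)≈-4.203308
n=5: y≈-4.203308, sp=-2, e=sp−y≈2.203308; I≈-1.533508, D=e−e_prev≈4.295593; u=1·2.203308+3/4·(-1.533508)+1·4.295593≈5.348770; next y=1/2·(-4.203308)+1/2·5.348770≈0.572731
n=6: y≈0.572731, sp=-2, e=sp−y≈-2.572731; I≈-4.106239, D=e−e_prev≈-4.776039; u=1·(-2.572731)+3/4·(-4.106239)+1·(-4.776039)≈-10.428450; next y=1/2·0.572731+1/2·(-10.428450)≈-4.927859
n=7: y≈-4.927859, sp=-2, e=sp−y≈2.927859; I≈-1.178380, D=e−e_prev≈5.500590; u=1·2.927859+3/4·(-1.178380)+1·5.500590≈7.544665; next y=1/2·(-4.927859)+1/2·7.544665≈1.308403
n=8: y≈1.308403, sp=-2, e=sp−y≈-3.308403; I≈-4.486783, D=e−e_prev≈-6.236262; u=1·(-3.308403)+3/4·(-4.486783)+1·(-6.236262)≈-12.909752; next y=1/2·1.308403+1/2·(-12.909752)≈-5.800674
n=9: y≈-5.800674, sp=-2, e=sp−y≈3.800674; I≈-0.686108, D=e−e_prev≈7.109077; u=1·3.800674+3/4·(-0.686108)+1·7.109077≈10.395170; next y=1/2·(-5.800674)+1/2·10.395170≈2.297248
n=10: y≈2.297248, sp=-2, e=sp−y≈-4.297248; I≈-4.983356, D=e−e_prev≈-8.097922; u=1·(-4.297248)+3/4·(-4.983356)+1·(-8.097922)≈-16.132688; next y=1/2·2.297248+1/2·(-16.132688)≈-6.917720

0 -2 -5.500 0.000
1 -2 2.563 -2.750
2 -2 -6.930 -0.094
3 -2 3.696 -3.512
4 -2 -8.499 0.092
5 -2 5.349 -4.203
6 -2 -10.428 0.573
7 -2 7.545 -4.928
8 -2 -12.910 1.308
9 -2 10.395 -5.801
10 -2 -16.133 2.297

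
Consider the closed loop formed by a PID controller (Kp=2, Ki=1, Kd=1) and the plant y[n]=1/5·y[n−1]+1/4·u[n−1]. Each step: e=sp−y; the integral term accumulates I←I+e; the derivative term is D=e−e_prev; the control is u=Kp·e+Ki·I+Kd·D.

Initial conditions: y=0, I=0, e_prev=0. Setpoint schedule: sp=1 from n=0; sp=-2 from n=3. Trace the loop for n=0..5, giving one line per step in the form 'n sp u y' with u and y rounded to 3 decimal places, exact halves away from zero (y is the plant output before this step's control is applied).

0 1 4.000 0.000
1 1 0.000 1.000
2 1 4.200 0.200
3 -2 -11.360 1.090
4 -2 4.288 -2.622
5 -2 -11.480 0.548

(exact arithmetic carried between steps; '≈' marks a value shown rounded to 6 d.p. or computed from one; I and e_prev carry over from the previous line; the table rounds u and y to 3 d.p., halves away from zero)
n=0: y=0, sp=1, e=sp−y=1; I=1, D=e−e_prev=1; u=2·1+1·1+1·1=4; next y=1/5·0+1/4·4=1
n=1: y=1, sp=1, e=sp−y=0; I=1, D=e−e_prev=-1; u=2·0+1·1+1·(-1)=0; next y=1/5·1+1/4·0=0.2
n=2: y=0.2, sp=1, e=sp−y=0.8; I=1.8, D=e−e_prev=0.8; u=2·0.8+1·1.8+1·0.8=4.2; next y=1/5·0.2+1/4·4.2=1.09
n=3: y=1.09, sp=-2, e=sp−y=-3.09; I=-1.29, D=e−e_prev=-3.89; u=2·(-3.09)+1·(-1.29)+1·(-3.89)=-11.36; next y=1/5·1.09+1/4·(-11.36)=-2.622
n=4: y=-2.622, sp=-2, e=sp−y=0.622; I=-0.668, D=e−e_prev=3.712; u=2·0.622+1·(-0.668)+1·3.712=4.288; next y=1/5·(-2.622)+1/4·4.288=0.5476
n=5: y=0.5476, sp=-2, e=sp−y=-2.5476; I=-3.2156, D=e−e_prev=-3.1696; u=2·(-2.5476)+1·(-3.2156)+1·(-3.1696)=-11.4804; next y=1/5·0.5476+1/4·(-11.4804)=-2.76058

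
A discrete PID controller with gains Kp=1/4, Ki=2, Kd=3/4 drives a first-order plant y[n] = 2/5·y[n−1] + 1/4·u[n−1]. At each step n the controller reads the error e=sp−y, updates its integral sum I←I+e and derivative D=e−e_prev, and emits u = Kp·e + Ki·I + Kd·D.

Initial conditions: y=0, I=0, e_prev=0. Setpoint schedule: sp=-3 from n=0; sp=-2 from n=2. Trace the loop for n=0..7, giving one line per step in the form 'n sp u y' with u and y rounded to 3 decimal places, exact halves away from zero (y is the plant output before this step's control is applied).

0 -3 -9.000 0.000
1 -3 -6.000 -2.250
2 -2 -5.738 -2.400
3 -2 -5.817 -2.394
4 -2 -4.971 -2.412
5 -2 -4.774 -2.208
6 -2 -4.599 -2.076
7 -2 -4.636 -1.980

(exact arithmetic carried between steps; '≈' marks a value shown rounded to 6 d.p. or computed from one; I and e_prev carry over from the previous line; the table rounds u and y to 3 d.p., halves away from zero)
n=0: y=0, sp=-3, e=sp−y=-3; I=-3, D=e−e_prev=-3; u=1/4·(-3)+2·(-3)+3/4·(-3)=-9; next y=2/5·0+1/4·(-9)=-2.25
n=1: y=-2.25, sp=-3, e=sp−y=-0.75; I=-3.75, D=e−e_prev=2.25; u=1/4·(-0.75)+2·(-3.75)+3/4·2.25=-6; next y=2/5·(-2.25)+1/4·(-6)=-2.4
n=2: y=-2.4, sp=-2, e=sp−y=0.4; I=-3.35, D=e−e_prev=1.15; u=1/4·0.4+2·(-3.35)+3/4·1.15=-5.7375; next y=2/5·(-2.4)+1/4·(-5.7375)=-2.394375
n=3: y=-2.394375, sp=-2, e=sp−y=0.394375; I=-2.955625, D=e−e_prev=-0.005625; u=1/4·0.394375+2·(-2.955625)+3/4·(-0.005625)=-5.816875; next y=2/5·(-2.394375)+1/4·(-5.816875)≈-2.411969
n=4: y≈-2.411969, sp=-2, e=sp−y≈0.411969; I≈-2.543656, D=e−e_prev≈0.017594; u=1/4·0.411969+2·(-2.543656)+3/4·0.017594≈-4.971125; next y=2/5·(-2.411969)+1/4·(-4.971125)≈-2.207569
n=5: y≈-2.207569, sp=-2, e=sp−y≈0.207569; I≈-2.336088, D=e−e_prev≈-0.2044; u=1/4·0.207569+2·(-2.336088)+3/4·(-0.2044)≈-4.773583; next y=2/5·(-2.207569)+1/4·(-4.773583)≈-2.076423
n=6: y≈-2.076423, sp=-2, e=sp−y≈0.076423; I≈-2.259664, D=e−e_prev≈-0.131146; u=1/4·0.076423+2·(-2.259664)+3/4·(-0.131146)≈-4.598582; next y=2/5·(-2.076423)+1/4·(-4.598582)≈-1.980215
n=7: y≈-1.980215, sp=-2, e=sp−y≈-0.019785; I≈-2.279450, D=e−e_prev≈-0.096208; u=1/4·(-0.019785)+2·(-2.279450)+3/4·(-0.096208)≈-4.636002; next y=2/5·(-1.980215)+1/4·(-4.636002)≈-1.951086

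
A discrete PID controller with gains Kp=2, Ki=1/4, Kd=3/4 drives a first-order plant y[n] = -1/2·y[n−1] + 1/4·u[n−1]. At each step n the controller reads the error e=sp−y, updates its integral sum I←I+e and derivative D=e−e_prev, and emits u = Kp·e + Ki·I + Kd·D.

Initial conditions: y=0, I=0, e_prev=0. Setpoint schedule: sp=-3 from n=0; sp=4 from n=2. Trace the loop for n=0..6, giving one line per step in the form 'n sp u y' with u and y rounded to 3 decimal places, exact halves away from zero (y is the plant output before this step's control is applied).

0 -3 -9.000 0.000
1 -3 -0.750 -2.250
2 4 8.813 0.938
3 4 4.328 1.734
4 4 10.051 0.215
5 4 3.286 2.405
6 4 13.687 -0.381

(exact arithmetic carried between steps; '≈' marks a value shown rounded to 6 d.p. or computed from one; I and e_prev carry over from the previous line; the table rounds u and y to 3 d.p., halves away from zero)
n=0: y=0, sp=-3, e=sp−y=-3; I=-3, D=e−e_prev=-3; u=2·(-3)+1/4·(-3)+3/4·(-3)=-9; next y=-1/2·0+1/4·(-9)=-2.25
n=1: y=-2.25, sp=-3, e=sp−y=-0.75; I=-3.75, D=e−e_prev=2.25; u=2·(-0.75)+1/4·(-3.75)+3/4·2.25=-0.75; next y=-1/2·(-2.25)+1/4·(-0.75)=0.9375
n=2: y=0.9375, sp=4, e=sp−y=3.0625; I=-0.6875, D=e−e_prev=3.8125; u=2·3.0625+1/4·(-0.6875)+3/4·3.8125=8.8125; next y=-1/2·0.9375+1/4·8.8125=1.734375
n=3: y=1.734375, sp=4, e=sp−y=2.265625; I=1.578125, D=e−e_prev=-0.796875; u=2·2.265625+1/4·1.578125+3/4·(-0.796875)=4.328125; next y=-1/2·1.734375+1/4·4.328125≈0.214844
n=4: y≈0.214844, sp=4, e=sp−y≈3.785156; I≈5.363281, D=e−e_prev≈1.519531; u=2·3.785156+1/4·5.363281+3/4·1.519531≈10.050781; next y=-1/2·0.214844+1/4·10.050781≈2.405273
n=5: y≈2.405273, sp=4, e=sp−y≈1.594727; I≈6.958008, D=e−e_prev≈-2.190430; u=2·1.594727+1/4·6.958008+3/4·(-2.190430)≈3.286133; next y=-1/2·2.405273+1/4·3.286133≈-0.381104
n=6: y≈-0.381104, sp=4, e=sp−y≈4.381104; I≈11.339111, D=e−e_prev≈2.786377; u=2·4.381104+1/4·11.339111+3/4·2.786377≈13.686768; next y=-1/2·(-0.381104)+1/4·13.686768≈3.612244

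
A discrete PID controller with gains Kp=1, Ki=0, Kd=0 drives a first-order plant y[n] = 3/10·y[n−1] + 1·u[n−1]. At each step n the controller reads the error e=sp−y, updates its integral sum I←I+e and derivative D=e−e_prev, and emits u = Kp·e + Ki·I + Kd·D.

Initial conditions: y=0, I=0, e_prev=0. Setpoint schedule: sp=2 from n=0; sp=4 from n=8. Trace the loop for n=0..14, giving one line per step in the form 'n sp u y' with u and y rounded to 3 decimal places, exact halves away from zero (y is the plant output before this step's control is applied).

(exact arithmetic carried between steps; '≈' marks a value shown rounded to 6 d.p. or computed from one; I and e_prev carry over from the previous line; the table rounds u and y to 3 d.p., halves away from zero)
n=0: y=0, sp=2, e=sp−y=2; I=2, D=e−e_prev=2; u=1·2+0·2+0·2=2; next y=3/10·0+1·2=2
n=1: y=2, sp=2, e=sp−y=0; I=2, D=e−e_prev=-2; u=1·0+0·2+0·(-2)=0; next y=3/10·2+1·0=0.6
n=2: y=0.6, sp=2, e=sp−y=1.4; I=3.4, D=e−e_prev=1.4; u=1·1.4+0·3.4+0·1.4=1.4; next y=3/10·0.6+1·1.4=1.58
n=3: y=1.58, sp=2, e=sp−y=0.42; I=3.82, D=e−e_prev=-0.98; u=1·0.42+0·3.82+0·(-0.98)=0.42; next y=3/10·1.58+1·0.42=0.894
n=4: y=0.894, sp=2, e=sp−y=1.106; I=4.926, D=e−e_prev=0.686; u=1·1.106+0·4.926+0·0.686=1.106; next y=3/10·0.894+1·1.106=1.3742
n=5: y=1.3742, sp=2, e=sp−y=0.6258; I=5.5518, D=e−e_prev=-0.4802; u=1·0.6258+0·5.5518+0·(-0.4802)=0.6258; next y=3/10·1.3742+1·0.6258=1.03806
n=6: y=1.03806, sp=2, e=sp−y=0.96194; I=6.51374, D=e−e_prev=0.33614; u=1·0.96194+0·6.51374+0·0.33614=0.96194; next y=3/10·1.03806+1·0.96194=1.273358
n=7: y=1.273358, sp=2, e=sp−y=0.726642; I=7.240382, D=e−e_prev=-0.235298; u=1·0.726642+0·7.240382+0·(-0.235298)=0.726642; next y=3/10·1.273358+1·0.726642≈1.108649
n=8: y≈1.108649, sp=4, e=sp−y≈2.891351; I≈10.131733, D=e−e_prev≈2.164709; u=1·2.891351+0·10.131733+0·2.164709≈2.891351; next y=3/10·1.108649+1·2.891351≈3.223945
n=9: y≈3.223945, sp=4, e=sp−y≈0.776055; I≈10.907787, D=e−e_prev≈-2.115296; u=1·0.776055+0·10.907787+0·(-2.115296)≈0.776055; next y=3/10·3.223945+1·0.776055≈1.743238
n=10: y≈1.743238, sp=4, e=sp−y≈2.256762; I≈13.164549, D=e−e_prev≈1.480707; u=1·2.256762+0·13.164549+0·1.480707≈2.256762; next y=3/10·1.743238+1·2.256762≈2.779733
n=11: y≈2.779733, sp=4, e=sp−y≈1.220267; I≈14.384816, D=e−e_prev≈-1.036495; u=1·1.220267+0·14.384816+0·(-1.036495)≈1.220267; next y=3/10·2.779733+1·1.220267≈2.054187
n=12: y≈2.054187, sp=4, e=sp−y≈1.945813; I≈16.330629, D=e−e_prev≈0.725547; u=1·1.945813+0·16.330629+0·0.725547≈1.945813; next y=3/10·2.054187+1·1.945813≈2.562069
n=13: y≈2.562069, sp=4, e=sp−y≈1.437931; I≈17.768560, D=e−e_prev≈-0.507883; u=1·1.437931+0·17.768560+0·(-0.507883)≈1.437931; next y=3/10·2.562069+1·1.437931≈2.206551
n=14: y≈2.206551, sp=4, e=sp−y≈1.793449; I≈19.562008, D=e−e_prev≈0.355518; u=1·1.793449+0·19.562008+0·0.355518≈1.793449; next y=3/10·2.206551+1·1.793449≈2.455414

0 2 2.000 0.000
1 2 0.000 2.000
2 2 1.400 0.600
3 2 0.420 1.580
4 2 1.106 0.894
5 2 0.626 1.374
6 2 0.962 1.038
7 2 0.727 1.273
8 4 2.891 1.109
9 4 0.776 3.224
10 4 2.257 1.743
11 4 1.220 2.780
12 4 1.946 2.054
13 4 1.438 2.562
14 4 1.793 2.207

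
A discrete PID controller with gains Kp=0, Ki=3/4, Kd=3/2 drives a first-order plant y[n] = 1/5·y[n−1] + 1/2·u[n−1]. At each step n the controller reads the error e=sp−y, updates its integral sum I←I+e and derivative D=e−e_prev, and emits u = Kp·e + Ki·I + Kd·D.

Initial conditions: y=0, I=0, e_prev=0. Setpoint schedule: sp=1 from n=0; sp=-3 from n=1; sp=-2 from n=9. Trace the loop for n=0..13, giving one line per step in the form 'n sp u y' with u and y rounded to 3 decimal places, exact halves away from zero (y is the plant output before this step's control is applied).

0 1 2.250 0.000
1 -3 -10.031 1.125
2 -3 7.873 -4.791
3 -3 -17.138 2.978
4 -3 14.673 -7.973
5 -3 -28.883 5.742
6 -3 27.961 -13.293
7 -3 -48.255 11.322
8 -3 52.593 -21.863
9 -2 -79.308 21.924
10 -2 95.614 -35.269
11 -2 -136.275 40.753
12 -2 172.359 -59.987
13 -2 -237.141 74.182

(exact arithmetic carried between steps; '≈' marks a value shown rounded to 6 d.p. or computed from one; I and e_prev carry over from the previous line; the table rounds u and y to 3 d.p., halves away from zero)
n=0: y=0, sp=1, e=sp−y=1; I=1, D=e−e_prev=1; u=0·1+3/4·1+3/2·1=2.25; next y=1/5·0+1/2·2.25=1.125
n=1: y=1.125, sp=-3, e=sp−y=-4.125; I=-3.125, D=e−e_prev=-5.125; u=0·(-4.125)+3/4·(-3.125)+3/2·(-5.125)=-10.03125; next y=1/5·1.125+1/2·(-10.03125)=-4.790625
n=2: y=-4.790625, sp=-3, e=sp−y=1.790625; I=-1.334375, D=e−e_prev=5.915625; u=0·1.790625+3/4·(-1.334375)+3/2·5.915625≈7.872656; next y=1/5·(-4.790625)+1/2·7.872656≈2.978203
n=3: y≈2.978203, sp=-3, e=sp−y≈-5.978203; I≈-7.312578, D=e−e_prev≈-7.768828; u=0·(-5.978203)+3/4·(-7.312578)+3/2·(-7.768828)≈-17.137676; next y=1/5·2.978203+1/2·(-17.137676)≈-7.973197
n=4: y≈-7.973197, sp=-3, e=sp−y≈4.973197; I≈-2.339381, D=e−e_prev≈10.951400; u=0·4.973197+3/4·(-2.339381)+3/2·10.951400≈14.672565; next y=1/5·(-7.973197)+1/2·14.672565≈5.741643
n=5: y≈5.741643, sp=-3, e=sp−y≈-8.741643; I≈-11.081024, D=e−e_prev≈-13.714840; u=0·(-8.741643)+3/4·(-11.081024)+3/2·(-13.714840)≈-28.883028; next y=1/5·5.741643+1/2·(-28.883028)≈-13.293186
n=6: y≈-13.293186, sp=-3, e=sp−y≈10.293186; I≈-0.787838, D=e−e_prev≈19.034829; u=0·10.293186+3/4·(-0.787838)+3/2·19.034829≈27.961364; next y=1/5·(-13.293186)+1/2·27.961364≈11.322045
n=7: y≈11.322045, sp=-3, e=sp−y≈-14.322045; I≈-15.109883, D=e−e_prev≈-24.615231; u=0·(-14.322045)+3/4·(-15.109883)+3/2·(-24.615231)≈-48.255258; next y=1/5·11.322045+1/2·(-48.255258)≈-21.863220
n=8: y≈-21.863220, sp=-3, e=sp−y≈18.863220; I≈3.753337, D=e−e_prev≈33.185265; u=0·18.863220+3/4·3.753337+3/2·33.185265≈52.592900; next y=1/5·(-21.863220)+1/2·52.592900≈21.923806
n=9: y≈21.923806, sp=-2, e=sp−y≈-23.923806; I≈-20.170469, D=e−e_prev≈-42.787026; u=0·(-23.923806)+3/4·(-20.170469)+3/2·(-42.787026)≈-79.308391; next y=1/5·21.923806+1/2·(-79.308391)≈-35.269434
n=10: y≈-35.269434, sp=-2, e=sp−y≈33.269434; I≈13.098965, D=e−e_prev≈57.193241; u=0·33.269434+3/4·13.098965+3/2·57.193241≈95.614085; next y=1/5·(-35.269434)+1/2·95.614085≈40.753155
n=11: y≈40.753155, sp=-2, e=sp−y≈-42.753155; I≈-29.654190, D=e−e_prev≈-76.022590; u=0·(-42.753155)+3/4·(-29.654190)+3/2·(-76.022590)≈-136.274528; next y=1/5·40.753155+1/2·(-136.274528)≈-59.986633
n=12: y≈-59.986633, sp=-2, e=sp−y≈57.986633; I≈28.332442, D=e−e_prev≈100.739788; u=0·57.986633+3/4·28.332442+3/2·100.739788≈172.359014; next y=1/5·(-59.986633)+1/2·172.359014≈74.182180
n=13: y≈74.182180, sp=-2, e=sp−y≈-76.182180; I≈-47.849738, D=e−e_prev≈-134.168813; u=0·(-76.182180)+3/4·(-47.849738)+3/2·(-134.168813)≈-237.140523; next y=1/5·74.182180+1/2·(-237.140523)≈-103.733826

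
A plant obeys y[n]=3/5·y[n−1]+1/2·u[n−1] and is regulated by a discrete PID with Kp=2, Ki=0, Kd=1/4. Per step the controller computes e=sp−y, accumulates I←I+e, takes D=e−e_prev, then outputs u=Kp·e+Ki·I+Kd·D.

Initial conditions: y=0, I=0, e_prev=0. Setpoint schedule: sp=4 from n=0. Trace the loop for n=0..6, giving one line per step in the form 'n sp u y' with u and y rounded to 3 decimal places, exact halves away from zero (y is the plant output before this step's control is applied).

0 4 9.000 0.000
1 4 -2.125 4.500
2 4 5.441 1.638
3 4 0.078 3.703
4 4 3.839 2.261
5 4 1.194 3.276
6 4 3.053 2.563

(exact arithmetic carried between steps; '≈' marks a value shown rounded to 6 d.p. or computed from one; I and e_prev carry over from the previous line; the table rounds u and y to 3 d.p., halves away from zero)
n=0: y=0, sp=4, e=sp−y=4; I=4, D=e−e_prev=4; u=2·4+0·4+1/4·4=9; next y=3/5·0+1/2·9=4.5
n=1: y=4.5, sp=4, e=sp−y=-0.5; I=3.5, D=e−e_prev=-4.5; u=2·(-0.5)+0·3.5+1/4·(-4.5)=-2.125; next y=3/5·4.5+1/2·(-2.125)=1.6375
n=2: y=1.6375, sp=4, e=sp−y=2.3625; I=5.8625, D=e−e_prev=2.8625; u=2·2.3625+0·5.8625+1/4·2.8625=5.440625; next y=3/5·1.6375+1/2·5.440625≈3.702813
n=3: y≈3.702813, sp=4, e=sp−y≈0.297188; I≈6.159688, D=e−e_prev≈-2.065313; u=2·0.297188+0·6.159688+1/4·(-2.065313)≈0.078047; next y=3/5·3.702813+1/2·0.078047≈2.260711
n=4: y≈2.260711, sp=4, e=sp−y≈1.739289; I≈7.898977, D=e−e_prev≈1.442102; u=2·1.739289+0·7.898977+1/4·1.442102≈3.839104; next y=3/5·2.260711+1/2·3.839104≈3.275978
n=5: y≈3.275978, sp=4, e=sp−y≈0.724022; I≈8.622998, D=e−e_prev≈-1.015267; u=2·0.724022+0·8.622998+1/4·(-1.015267)≈1.194227; next y=3/5·3.275978+1/2·1.194227≈2.562700
n=6: y≈2.562700, sp=4, e=sp−y≈1.437300; I≈10.060298, D=e−e_prev≈0.713278; u=2·1.437300+0·10.060298+1/4·0.713278≈3.052919; next y=3/5·2.562700+1/2·3.052919≈3.064080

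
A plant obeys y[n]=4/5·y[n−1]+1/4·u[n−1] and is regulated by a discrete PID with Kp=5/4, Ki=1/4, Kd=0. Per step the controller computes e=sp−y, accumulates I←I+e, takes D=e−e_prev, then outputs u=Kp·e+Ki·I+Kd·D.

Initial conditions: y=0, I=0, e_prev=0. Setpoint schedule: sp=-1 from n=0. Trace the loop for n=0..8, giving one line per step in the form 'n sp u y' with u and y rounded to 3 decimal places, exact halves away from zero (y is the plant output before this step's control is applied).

0 -1 -1.500 0.000
1 -1 -1.188 -0.375
2 -1 -1.011 -0.597
3 -1 -0.912 -0.730
4 -1 -0.856 -0.812
5 -1 -0.826 -0.864
6 -1 -0.809 -0.897
7 -1 -0.801 -0.920
8 -1 -0.796 -0.936

(exact arithmetic carried between steps; '≈' marks a value shown rounded to 6 d.p. or computed from one; I and e_prev carry over from the previous line; the table rounds u and y to 3 d.p., halves away from zero)
n=0: y=0, sp=-1, e=sp−y=-1; I=-1, D=e−e_prev=-1; u=5/4·(-1)+1/4·(-1)+0·(-1)=-1.5; next y=4/5·0+1/4·(-1.5)=-0.375
n=1: y=-0.375, sp=-1, e=sp−y=-0.625; I=-1.625, D=e−e_prev=0.375; u=5/4·(-0.625)+1/4·(-1.625)+0·0.375=-1.1875; next y=4/5·(-0.375)+1/4·(-1.1875)=-0.596875
n=2: y=-0.596875, sp=-1, e=sp−y=-0.403125; I=-2.028125, D=e−e_prev=0.221875; u=5/4·(-0.403125)+1/4·(-2.028125)+0·0.221875≈-1.010938; next y=4/5·(-0.596875)+1/4·(-1.010938)≈-0.730234
n=3: y≈-0.730234, sp=-1, e=sp−y≈-0.269766; I≈-2.297891, D=e−e_prev≈0.133359; u=5/4·(-0.269766)+1/4·(-2.297891)+0·0.133359≈-0.911680; next y=4/5·(-0.730234)+1/4·(-0.911680)≈-0.812107
n=4: y≈-0.812107, sp=-1, e=sp−y≈-0.187893; I≈-2.485783, D=e−e_prev≈0.081873; u=5/4·(-0.187893)+1/4·(-2.485783)+0·0.081873≈-0.856312; next y=4/5·(-0.812107)+1/4·(-0.856312)≈-0.863764
n=5: y≈-0.863764, sp=-1, e=sp−y≈-0.136236; I≈-2.622019, D=e−e_prev≈0.051656; u=5/4·(-0.136236)+1/4·(-2.622019)+0·0.051656≈-0.825800; next y=4/5·(-0.863764)+1/4·(-0.825800)≈-0.897461
n=6: y≈-0.897461, sp=-1, e=sp−y≈-0.102539; I≈-2.724558, D=e−e_prev≈0.033697; u=5/4·(-0.102539)+1/4·(-2.724558)+0·0.033697≈-0.809313; next y=4/5·(-0.897461)+1/4·(-0.809313)≈-0.920297
n=7: y≈-0.920297, sp=-1, e=sp−y≈-0.079703; I≈-2.804261, D=e−e_prev≈0.022836; u=5/4·(-0.079703)+1/4·(-2.804261)+0·0.022836≈-0.800694; next y=4/5·(-0.920297)+1/4·(-0.800694)≈-0.936411
n=8: y≈-0.936411, sp=-1, e=sp−y≈-0.063589; I≈-2.867850, D=e−e_prev≈0.016114; u=5/4·(-0.063589)+1/4·(-2.867850)+0·0.016114≈-0.796448; next y=4/5·(-0.936411)+1/4·(-0.796448)≈-0.948241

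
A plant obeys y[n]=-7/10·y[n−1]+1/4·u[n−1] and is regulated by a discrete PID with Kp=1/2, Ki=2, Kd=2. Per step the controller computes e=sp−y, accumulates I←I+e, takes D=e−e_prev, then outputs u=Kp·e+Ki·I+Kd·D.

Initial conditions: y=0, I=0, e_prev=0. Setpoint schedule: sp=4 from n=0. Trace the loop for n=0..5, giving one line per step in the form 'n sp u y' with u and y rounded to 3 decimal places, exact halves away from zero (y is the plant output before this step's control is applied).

0 4 18.000 0.000
1 4 -2.250 4.500
2 4 42.706 -3.713
3 4 -34.739 13.275
4 4 121.324 -17.977
5 4 -171.244 42.915

(exact arithmetic carried between steps; '≈' marks a value shown rounded to 6 d.p. or computed from one; I and e_prev carry over from the previous line; the table rounds u and y to 3 d.p., halves away from zero)
n=0: y=0, sp=4, e=sp−y=4; I=4, D=e−e_prev=4; u=1/2·4+2·4+2·4=18; next y=-7/10·0+1/4·18=4.5
n=1: y=4.5, sp=4, e=sp−y=-0.5; I=3.5, D=e−e_prev=-4.5; u=1/2·(-0.5)+2·3.5+2·(-4.5)=-2.25; next y=-7/10·4.5+1/4·(-2.25)=-3.7125
n=2: y=-3.7125, sp=4, e=sp−y=7.7125; I=11.2125, D=e−e_prev=8.2125; u=1/2·7.7125+2·11.2125+2·8.2125=42.70625; next y=-7/10·(-3.7125)+1/4·42.70625≈13.275313
n=3: y≈13.275313, sp=4, e=sp−y≈-9.275313; I≈1.937188, D=e−e_prev≈-16.987813; u=1/2·(-9.275313)+2·1.937188+2·(-16.987813)≈-34.738906; next y=-7/10·13.275313+1/4·(-34.738906)≈-17.977445
n=4: y≈-17.977445, sp=4, e=sp−y≈21.977445; I≈23.914633, D=e−e_prev≈31.252758; u=1/2·21.977445+2·23.914633+2·31.252758≈121.323504; next y=-7/10·(-17.977445)+1/4·121.323504≈42.915088
n=5: y≈42.915088, sp=4, e=sp−y≈-38.915088; I≈-15.000455, D=e−e_prev≈-60.892533; u=1/2·(-38.915088)+2·(-15.000455)+2·(-60.892533)≈-171.243520; next y=-7/10·42.915088+1/4·(-171.243520)≈-72.851441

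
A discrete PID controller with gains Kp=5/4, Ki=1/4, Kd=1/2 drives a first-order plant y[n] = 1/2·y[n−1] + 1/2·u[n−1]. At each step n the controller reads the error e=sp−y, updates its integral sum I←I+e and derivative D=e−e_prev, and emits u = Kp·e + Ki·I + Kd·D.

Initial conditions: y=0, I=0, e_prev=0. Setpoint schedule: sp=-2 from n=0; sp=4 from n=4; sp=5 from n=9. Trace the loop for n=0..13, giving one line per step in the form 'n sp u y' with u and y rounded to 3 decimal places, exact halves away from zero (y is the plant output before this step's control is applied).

(exact arithmetic carried between steps; '≈' marks a value shown rounded to 6 d.p. or computed from one; I and e_prev carry over from the previous line; the table rounds u and y to 3 d.p., halves away from zero)
n=0: y=0, sp=-2, e=sp−y=-2; I=-2, D=e−e_prev=-2; u=5/4·(-2)+1/4·(-2)+1/2·(-2)=-4; next y=1/2·0+1/2·(-4)=-2
n=1: y=-2, sp=-2, e=sp−y=0; I=-2, D=e−e_prev=2; u=5/4·0+1/4·(-2)+1/2·2=0.5; next y=1/2·(-2)+1/2·0.5=-0.75
n=2: y=-0.75, sp=-2, e=sp−y=-1.25; I=-3.25, D=e−e_prev=-1.25; u=5/4·(-1.25)+1/4·(-3.25)+1/2·(-1.25)=-3; next y=1/2·(-0.75)+1/2·(-3)=-1.875
n=3: y=-1.875, sp=-2, e=sp−y=-0.125; I=-3.375, D=e−e_prev=1.125; u=5/4·(-0.125)+1/4·(-3.375)+1/2·1.125=-0.4375; next y=1/2·(-1.875)+1/2·(-0.4375)=-1.15625
n=4: y=-1.15625, sp=4, e=sp−y=5.15625; I=1.78125, D=e−e_prev=5.28125; u=5/4·5.15625+1/4·1.78125+1/2·5.28125=9.53125; next y=1/2·(-1.15625)+1/2·9.53125=4.1875
n=5: y=4.1875, sp=4, e=sp−y=-0.1875; I=1.59375, D=e−e_prev=-5.34375; u=5/4·(-0.1875)+1/4·1.59375+1/2·(-5.34375)≈-2.507813; next y=1/2·4.1875+1/2·(-2.507813)≈0.839844
n=6: y≈0.839844, sp=4, e=sp−y≈3.160156; I≈4.753906, D=e−e_prev≈3.347656; u=5/4·3.160156+1/4·4.753906+1/2·3.347656≈6.8125; next y=1/2·0.839844+1/2·6.8125≈3.826172
n=7: y≈3.826172, sp=4, e=sp−y≈0.173828; I≈4.927734, D=e−e_prev≈-2.986328; u=5/4·0.173828+1/4·4.927734+1/2·(-2.986328)≈-0.043945; next y=1/2·3.826172+1/2·(-0.043945)≈1.891113
n=8: y≈1.891113, sp=4, e=sp−y≈2.108887; I≈7.036621, D=e−e_prev≈1.935059; u=5/4·2.108887+1/4·7.036621+1/2·1.935059≈5.362793; next y=1/2·1.891113+1/2·5.362793≈3.626953
n=9: y≈3.626953, sp=5, e=sp−y≈1.373047; I≈8.409668, D=e−e_prev≈-0.735840; u=5/4·1.373047+1/4·8.409668+1/2·(-0.735840)≈3.450806; next y=1/2·3.626953+1/2·3.450806≈3.538879
n=10: y≈3.538879, sp=5, e=sp−y≈1.461121; I≈9.870789, D=e−e_prev≈0.088074; u=5/4·1.461121+1/4·9.870789+1/2·0.088074≈4.338135; next y=1/2·3.538879+1/2·4.338135≈3.938507
n=11: y≈3.938507, sp=5, e=sp−y≈1.061493; I≈10.932281, D=e−e_prev≈-0.399628; u=5/4·1.061493+1/4·10.932281+1/2·(-0.399628)≈3.860123; next y=1/2·3.938507+1/2·3.860123≈3.899315
n=12: y≈3.899315, sp=5, e=sp−y≈1.100685; I≈12.032967, D=e−e_prev≈0.039192; u=5/4·1.100685+1/4·12.032967+1/2·0.039192≈4.403694; next y=1/2·3.899315+1/2·4.403694≈4.151505
n=13: y≈4.151505, sp=5, e=sp−y≈0.848495; I≈12.881462, D=e−e_prev≈-0.252190; u=5/4·0.848495+1/4·12.881462+1/2·(-0.252190)≈4.154890; next y=1/2·4.151505+1/2·4.154890≈4.153197

0 -2 -4.000 0.000
1 -2 0.500 -2.000
2 -2 -3.000 -0.750
3 -2 -0.438 -1.875
4 4 9.531 -1.156
5 4 -2.508 4.188
6 4 6.813 0.840
7 4 -0.044 3.826
8 4 5.363 1.891
9 5 3.451 3.627
10 5 4.338 3.539
11 5 3.860 3.939
12 5 4.404 3.899
13 5 4.155 4.152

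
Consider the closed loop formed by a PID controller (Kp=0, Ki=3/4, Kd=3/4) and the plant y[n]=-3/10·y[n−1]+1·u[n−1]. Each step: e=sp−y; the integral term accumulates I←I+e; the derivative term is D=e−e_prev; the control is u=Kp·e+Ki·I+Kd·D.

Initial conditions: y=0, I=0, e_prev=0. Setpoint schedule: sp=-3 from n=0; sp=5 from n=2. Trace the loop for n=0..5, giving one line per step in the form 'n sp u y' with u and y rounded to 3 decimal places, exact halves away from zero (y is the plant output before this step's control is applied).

(exact arithmetic carried between steps; '≈' marks a value shown rounded to 6 d.p. or computed from one; I and e_prev carry over from the previous line; the table rounds u and y to 3 d.p., halves away from zero)
n=0: y=0, sp=-3, e=sp−y=-3; I=-3, D=e−e_prev=-3; u=0·(-3)+3/4·(-3)+3/4·(-3)=-4.5; next y=-3/10·0+1·(-4.5)=-4.5
n=1: y=-4.5, sp=-3, e=sp−y=1.5; I=-1.5, D=e−e_prev=4.5; u=0·1.5+3/4·(-1.5)+3/4·4.5=2.25; next y=-3/10·(-4.5)+1·2.25=3.6
n=2: y=3.6, sp=5, e=sp−y=1.4; I=-0.1, D=e−e_prev=-0.1; u=0·1.4+3/4·(-0.1)+3/4·(-0.1)=-0.15; next y=-3/10·3.6+1·(-0.15)=-1.23
n=3: y=-1.23, sp=5, e=sp−y=6.23; I=6.13, D=e−e_prev=4.83; u=0·6.23+3/4·6.13+3/4·4.83=8.22; next y=-3/10·(-1.23)+1·8.22=8.589
n=4: y=8.589, sp=5, e=sp−y=-3.589; I=2.541, D=e−e_prev=-9.819; u=0·(-3.589)+3/4·2.541+3/4·(-9.819)=-5.4585; next y=-3/10·8.589+1·(-5.4585)=-8.0352
n=5: y=-8.0352, sp=5, e=sp−y=13.0352; I=15.5762, D=e−e_prev=16.6242; u=0·13.0352+3/4·15.5762+3/4·16.6242=24.1503; next y=-3/10·(-8.0352)+1·24.1503=26.56086

0 -3 -4.500 0.000
1 -3 2.250 -4.500
2 5 -0.150 3.600
3 5 8.220 -1.230
4 5 -5.459 8.589
5 5 24.150 -8.035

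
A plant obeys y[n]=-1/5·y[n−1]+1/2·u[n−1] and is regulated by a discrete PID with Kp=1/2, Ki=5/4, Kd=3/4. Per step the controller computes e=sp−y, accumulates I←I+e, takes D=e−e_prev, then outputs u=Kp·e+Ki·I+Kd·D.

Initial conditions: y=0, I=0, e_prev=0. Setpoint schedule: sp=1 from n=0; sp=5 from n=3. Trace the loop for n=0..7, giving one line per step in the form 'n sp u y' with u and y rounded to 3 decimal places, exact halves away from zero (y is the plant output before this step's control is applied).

0 1 2.500 0.000
1 1 -0.125 1.250
2 1 4.406 -0.313
3 5 8.430 2.266
4 5 7.041 3.762
5 5 12.195 2.768
6 5 7.300 5.544
7 5 16.208 2.541

(exact arithmetic carried between steps; '≈' marks a value shown rounded to 6 d.p. or computed from one; I and e_prev carry over from the previous line; the table rounds u and y to 3 d.p., halves away from zero)
n=0: y=0, sp=1, e=sp−y=1; I=1, D=e−e_prev=1; u=1/2·1+5/4·1+3/4·1=2.5; next y=-1/5·0+1/2·2.5=1.25
n=1: y=1.25, sp=1, e=sp−y=-0.25; I=0.75, D=e−e_prev=-1.25; u=1/2·(-0.25)+5/4·0.75+3/4·(-1.25)=-0.125; next y=-1/5·1.25+1/2·(-0.125)=-0.3125
n=2: y=-0.3125, sp=1, e=sp−y=1.3125; I=2.0625, D=e−e_prev=1.5625; u=1/2·1.3125+5/4·2.0625+3/4·1.5625=4.40625; next y=-1/5·(-0.3125)+1/2·4.40625=2.265625
n=3: y=2.265625, sp=5, e=sp−y=2.734375; I=4.796875, D=e−e_prev=1.421875; u=1/2·2.734375+5/4·4.796875+3/4·1.421875≈8.429688; next y=-1/5·2.265625+1/2·8.429688≈3.761719
n=4: y≈3.761719, sp=5, e=sp−y≈1.238281; I≈6.035156, D=e−e_prev≈-1.496094; u=1/2·1.238281+5/4·6.035156+3/4·(-1.496094)≈7.041016; next y=-1/5·3.761719+1/2·7.041016≈2.768164
n=5: y≈2.768164, sp=5, e=sp−y≈2.231836; I≈8.266992, D=e−e_prev≈0.993555; u=1/2·2.231836+5/4·8.266992+3/4·0.993555≈12.194824; next y=-1/5·2.768164+1/2·12.194824≈5.543779
n=6: y≈5.543779, sp=5, e=sp−y≈-0.543779; I≈7.723213, D=e−e_prev≈-2.775615; u=1/2·(-0.543779)+5/4·7.723213+3/4·(-2.775615)≈7.300415; next y=-1/5·5.543779+1/2·7.300415≈2.541452
n=7: y≈2.541452, sp=5, e=sp−y≈2.458548; I≈10.181761, D=e−e_prev≈3.002328; u=1/2·2.458548+5/4·10.181761+3/4·3.002328≈16.208221; next y=-1/5·2.541452+1/2·16.208221≈7.595820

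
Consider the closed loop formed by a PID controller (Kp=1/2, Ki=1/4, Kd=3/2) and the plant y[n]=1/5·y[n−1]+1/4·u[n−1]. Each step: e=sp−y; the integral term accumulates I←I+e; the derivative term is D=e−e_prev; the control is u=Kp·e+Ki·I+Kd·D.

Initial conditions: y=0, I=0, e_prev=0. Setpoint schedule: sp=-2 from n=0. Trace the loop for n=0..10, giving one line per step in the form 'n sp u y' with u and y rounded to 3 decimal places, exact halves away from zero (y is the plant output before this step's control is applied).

(exact arithmetic carried between steps; '≈' marks a value shown rounded to 6 d.p. or computed from one; I and e_prev carry over from the previous line; the table rounds u and y to 3 d.p., halves away from zero)
n=0: y=0, sp=-2, e=sp−y=-2; I=-2, D=e−e_prev=-2; u=1/2·(-2)+1/4·(-2)+3/2·(-2)=-4.5; next y=1/5·0+1/4·(-4.5)=-1.125
n=1: y=-1.125, sp=-2, e=sp−y=-0.875; I=-2.875, D=e−e_prev=1.125; u=1/2·(-0.875)+1/4·(-2.875)+3/2·1.125=0.53125; next y=1/5·(-1.125)+1/4·0.53125≈-0.092188
n=2: y≈-0.092188, sp=-2, e=sp−y≈-1.907813; I≈-4.782813, D=e−e_prev≈-1.032813; u=1/2·(-1.907813)+1/4·(-4.782813)+3/2·(-1.032813)≈-3.698828; next y=1/5·(-0.092188)+1/4·(-3.698828)≈-0.943145
n=3: y≈-0.943145, sp=-2, e=sp−y≈-1.056855; I≈-5.839668, D=e−e_prev≈0.850957; u=1/2·(-1.056855)+1/4·(-5.839668)+3/2·0.850957≈-0.711909; next y=1/5·(-0.943145)+1/4·(-0.711909)≈-0.366606
n=4: y≈-0.366606, sp=-2, e=sp−y≈-1.633394; I≈-7.473062, D=e−e_prev≈-0.576538; u=1/2·(-1.633394)+1/4·(-7.473062)+3/2·(-0.576538)≈-3.549770; next y=1/5·(-0.366606)+1/4·(-3.549770)≈-0.960764
n=5: y≈-0.960764, sp=-2, e=sp−y≈-1.039236; I≈-8.512298, D=e−e_prev≈0.594157; u=1/2·(-1.039236)+1/4·(-8.512298)+3/2·0.594157≈-1.756456; next y=1/5·(-0.960764)+1/4·(-1.756456)≈-0.631267
n=6: y≈-0.631267, sp=-2, e=sp−y≈-1.368733; I≈-9.881031, D=e−e_prev≈-0.329497; u=1/2·(-1.368733)+1/4·(-9.881031)+3/2·(-0.329497)≈-3.648870; next y=1/5·(-0.631267)+1/4·(-3.648870)≈-1.038471
n=7: y≈-1.038471, sp=-2, e=sp−y≈-0.961529; I≈-10.842560, D=e−e_prev≈0.407204; u=1/2·(-0.961529)+1/4·(-10.842560)+3/2·0.407204≈-2.580599; next y=1/5·(-1.038471)+1/4·(-2.580599)≈-0.852844
n=8: y≈-0.852844, sp=-2, e=sp−y≈-1.147156; I≈-11.989717, D=e−e_prev≈-0.185627; u=1/2·(-1.147156)+1/4·(-11.989717)+3/2·(-0.185627)≈-3.849448; next y=1/5·(-0.852844)+1/4·(-3.849448)≈-1.132931
n=9: y≈-1.132931, sp=-2, e=sp−y≈-0.867069; I≈-12.856786, D=e−e_prev≈0.280087; u=1/2·(-0.867069)+1/4·(-12.856786)+3/2·0.280087≈-3.227601; next y=1/5·(-1.132931)+1/4·(-3.227601)≈-1.033486
n=10: y≈-1.033486, sp=-2, e=sp−y≈-0.966514; I≈-13.823300, D=e−e_prev≈-0.099444; u=1/2·(-0.966514)+1/4·(-13.823300)+3/2·(-0.099444)≈-4.088248; next y=1/5·(-1.033486)+1/4·(-4.088248)≈-1.228759

0 -2 -4.500 0.000
1 -2 0.531 -1.125
2 -2 -3.699 -0.092
3 -2 -0.712 -0.943
4 -2 -3.550 -0.367
5 -2 -1.756 -0.961
6 -2 -3.649 -0.631
7 -2 -2.581 -1.038
8 -2 -3.849 -0.853
9 -2 -3.228 -1.133
10 -2 -4.088 -1.033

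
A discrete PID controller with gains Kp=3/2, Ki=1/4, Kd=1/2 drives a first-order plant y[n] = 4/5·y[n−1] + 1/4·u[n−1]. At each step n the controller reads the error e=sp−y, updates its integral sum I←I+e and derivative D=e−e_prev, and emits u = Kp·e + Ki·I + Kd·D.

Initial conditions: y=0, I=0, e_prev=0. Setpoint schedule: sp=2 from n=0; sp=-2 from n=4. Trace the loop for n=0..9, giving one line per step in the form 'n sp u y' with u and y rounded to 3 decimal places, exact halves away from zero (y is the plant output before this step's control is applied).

(exact arithmetic carried between steps; '≈' marks a value shown rounded to 6 d.p. or computed from one; I and e_prev carry over from the previous line; the table rounds u and y to 3 d.p., halves away from zero)
n=0: y=0, sp=2, e=sp−y=2; I=2, D=e−e_prev=2; u=3/2·2+1/4·2+1/2·2=4.5; next y=4/5·0+1/4·4.5=1.125
n=1: y=1.125, sp=2, e=sp−y=0.875; I=2.875, D=e−e_prev=-1.125; u=3/2·0.875+1/4·2.875+1/2·(-1.125)=1.46875; next y=4/5·1.125+1/4·1.46875≈1.267188
n=2: y≈1.267188, sp=2, e=sp−y≈0.732813; I≈3.607813, D=e−e_prev≈-0.142188; u=3/2·0.732813+1/4·3.607813+1/2·(-0.142188)≈1.930078; next y=4/5·1.267188+1/4·1.930078≈1.496270
n=3: y≈1.496270, sp=2, e=sp−y≈0.503730; I≈4.111543, D=e−e_prev≈-0.229082; u=3/2·0.503730+1/4·4.111543+1/2·(-0.229082)≈1.668940; next y=4/5·1.496270+1/4·1.668940≈1.614251
n=4: y≈1.614251, sp=-2, e=sp−y≈-3.614251; I≈0.497292, D=e−e_prev≈-4.117981; u=3/2·(-3.614251)+1/4·0.497292+1/2·(-4.117981)≈-7.356044; next y=4/5·1.614251+1/4·(-7.356044)≈-0.547610
n=5: y≈-0.547610, sp=-2, e=sp−y≈-1.452390; I≈-0.955097, D=e−e_prev≈2.161861; u=3/2·(-1.452390)+1/4·(-0.955097)+1/2·2.161861≈-1.336428; next y=4/5·(-0.547610)+1/4·(-1.336428)≈-0.772195
n=6: y≈-0.772195, sp=-2, e=sp−y≈-1.227805; I≈-2.182902, D=e−e_prev≈0.224585; u=3/2·(-1.227805)+1/4·(-2.182902)+1/2·0.224585≈-2.275140; next y=4/5·(-0.772195)+1/4·(-2.275140)≈-1.186541
n=7: y≈-1.186541, sp=-2, e=sp−y≈-0.813459; I≈-2.996361, D=e−e_prev≈0.414346; u=3/2·(-0.813459)+1/4·(-2.996361)+1/2·0.414346≈-1.762105; next y=4/5·(-1.186541)+1/4·(-1.762105)≈-1.389759
n=8: y≈-1.389759, sp=-2, e=sp−y≈-0.610241; I≈-3.606601, D=e−e_prev≈0.203218; u=3/2·(-0.610241)+1/4·(-3.606601)+1/2·0.203218≈-1.715402; next y=4/5·(-1.389759)+1/4·(-1.715402)≈-1.540658
n=9: y≈-1.540658, sp=-2, e=sp−y≈-0.459342; I≈-4.065943, D=e−e_prev≈0.150899; u=3/2·(-0.459342)+1/4·(-4.065943)+1/2·0.150899≈-1.630049; next y=4/5·(-1.540658)+1/4·(-1.630049)≈-1.640039

0 2 4.500 0.000
1 2 1.469 1.125
2 2 1.930 1.267
3 2 1.669 1.496
4 -2 -7.356 1.614
5 -2 -1.336 -0.548
6 -2 -2.275 -0.772
7 -2 -1.762 -1.187
8 -2 -1.715 -1.390
9 -2 -1.630 -1.541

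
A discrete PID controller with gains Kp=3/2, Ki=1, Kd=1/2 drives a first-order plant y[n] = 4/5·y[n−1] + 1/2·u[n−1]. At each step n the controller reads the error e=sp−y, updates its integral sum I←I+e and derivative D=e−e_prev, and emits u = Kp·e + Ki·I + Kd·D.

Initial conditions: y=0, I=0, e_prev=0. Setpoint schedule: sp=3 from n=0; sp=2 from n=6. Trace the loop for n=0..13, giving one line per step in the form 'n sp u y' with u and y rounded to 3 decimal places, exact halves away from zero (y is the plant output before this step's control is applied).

0 3 9.000 0.000
1 3 -3.000 4.500
2 3 4.950 2.100
3 3 -1.515 4.155
4 3 3.123 2.567
5 3 -0.382 3.615
6 2 -0.731 2.701
7 2 1.328 1.795
8 2 0.165 2.100
9 2 1.230 1.763
10 2 0.511 2.025
11 2 1.066 1.876
12 2 0.642 2.033
13 2 0.944 1.948

(exact arithmetic carried between steps; '≈' marks a value shown rounded to 6 d.p. or computed from one; I and e_prev carry over from the previous line; the table rounds u and y to 3 d.p., halves away from zero)
n=0: y=0, sp=3, e=sp−y=3; I=3, D=e−e_prev=3; u=3/2·3+1·3+1/2·3=9; next y=4/5·0+1/2·9=4.5
n=1: y=4.5, sp=3, e=sp−y=-1.5; I=1.5, D=e−e_prev=-4.5; u=3/2·(-1.5)+1·1.5+1/2·(-4.5)=-3; next y=4/5·4.5+1/2·(-3)=2.1
n=2: y=2.1, sp=3, e=sp−y=0.9; I=2.4, D=e−e_prev=2.4; u=3/2·0.9+1·2.4+1/2·2.4=4.95; next y=4/5·2.1+1/2·4.95=4.155
n=3: y=4.155, sp=3, e=sp−y=-1.155; I=1.245, D=e−e_prev=-2.055; u=3/2·(-1.155)+1·1.245+1/2·(-2.055)=-1.515; next y=4/5·4.155+1/2·(-1.515)=2.5665
n=4: y=2.5665, sp=3, e=sp−y=0.4335; I=1.6785, D=e−e_prev=1.5885; u=3/2·0.4335+1·1.6785+1/2·1.5885=3.123; next y=4/5·2.5665+1/2·3.123=3.6147
n=5: y=3.6147, sp=3, e=sp−y=-0.6147; I=1.0638, D=e−e_prev=-1.0482; u=3/2·(-0.6147)+1·1.0638+1/2·(-1.0482)=-0.38235; next y=4/5·3.6147+1/2·(-0.38235)=2.700585
n=6: y=2.700585, sp=2, e=sp−y=-0.700585; I=0.363215, D=e−e_prev=-0.085885; u=3/2·(-0.700585)+1·0.363215+1/2·(-0.085885)=-0.730605; next y=4/5·2.700585+1/2·(-0.730605)≈1.795166
n=7: y≈1.795166, sp=2, e=sp−y≈0.204835; I≈0.568050, D=e−e_prev≈0.905420; u=3/2·0.204835+1·0.568050+1/2·0.905420≈1.328011; next y=4/5·1.795166+1/2·1.328011≈2.100138
n=8: y≈2.100138, sp=2, e=sp−y≈-0.100138; I≈0.467912, D=e−e_prev≈-0.304972; u=3/2·(-0.100138)+1·0.467912+1/2·(-0.304972)≈0.165219; next y=4/5·2.100138+1/2·0.165219≈1.762720
n=9: y≈1.762720, sp=2, e=sp−y≈0.237280; I≈0.705192, D=e−e_prev≈0.337418; u=3/2·0.237280+1·0.705192+1/2·0.337418≈1.229822; next y=4/5·1.762720+1/2·1.229822≈2.025087
n=10: y≈2.025087, sp=2, e=sp−y≈-0.025087; I≈0.680105, D=e−e_prev≈-0.262367; u=3/2·(-0.025087)+1·0.680105+1/2·(-0.262367)≈0.511292; next y=4/5·2.025087+1/2·0.511292≈1.875715
n=11: y≈1.875715, sp=2, e=sp−y≈0.124285; I≈0.804390, D=e−e_prev≈0.149371; u=3/2·0.124285+1·0.804390+1/2·0.149371≈1.065503; next y=4/5·1.875715+1/2·1.065503≈2.033324
n=12: y≈2.033324, sp=2, e=sp−y≈-0.033324; I≈0.771066, D=e−e_prev≈-0.157608; u=3/2·(-0.033324)+1·0.771066+1/2·(-0.157608)≈0.642277; next y=4/5·2.033324+1/2·0.642277≈1.947797
n=13: y≈1.947797, sp=2, e=sp−y≈0.052203; I≈0.823269, D=e−e_prev≈0.085526; u=3/2·0.052203+1·0.823269+1/2·0.085526≈0.944336; next y=4/5·1.947797+1/2·0.944336≈2.030406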